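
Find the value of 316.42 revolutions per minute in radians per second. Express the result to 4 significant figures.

33.14 rad/s

1 rpm = 0.104720 radians per second.
Thus 316.42 × 0.104720 ≈ 33.14 rad/s.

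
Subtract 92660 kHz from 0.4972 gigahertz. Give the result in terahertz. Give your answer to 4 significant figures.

0.0004045 THz

0.4972 GHz = 0.000497200 THz and 92660 kHz = 9.26600e-5 THz.
0.000497200 − 9.26600e-5 ≈ 0.0004045 THz.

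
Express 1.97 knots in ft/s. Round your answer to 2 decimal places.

3.32 feet per second

1 knot = 1.68781 feet per second.
So 1.97 × 1.68781 ≈ 3.32 ft/s.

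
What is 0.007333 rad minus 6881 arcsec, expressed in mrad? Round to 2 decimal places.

0.007333 rad = 7.33300 mrad and 6881 arcsec = 33.3600 mrad.
7.33300 − 33.3600 ≈ -26.03 mrad.

-26.03 milliradians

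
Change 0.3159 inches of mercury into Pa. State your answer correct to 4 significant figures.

1 inHg = 3386.39 Pa.
0.3159 × 3386.39 ≈ 1070 Pa.

1070 Pa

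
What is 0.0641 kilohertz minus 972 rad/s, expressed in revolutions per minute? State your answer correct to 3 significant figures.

-5440 rpm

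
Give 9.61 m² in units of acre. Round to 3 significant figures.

0.00237 acres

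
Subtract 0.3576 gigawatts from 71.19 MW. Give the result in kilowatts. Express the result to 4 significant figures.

71.19 MW = 71190.0 kW and 0.3576 GW = 357600 kW.
71190.0 − 357600 ≈ -286400 kW.

-286400 kW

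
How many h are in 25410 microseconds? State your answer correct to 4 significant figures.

7.058e-6 h

1 microsecond = 2.77778e-10 hours.
Then 25410 × 2.77778e-10 ≈ 7.058e-6 h.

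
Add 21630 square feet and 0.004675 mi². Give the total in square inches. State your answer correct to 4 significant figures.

2.188 × 10^7 square inches

21630 ft² = 3.11472 × 10^6 in² and 0.004675 mi² = 1.87677 × 10^7 in².
3.11472 × 10^6 + 1.87677 × 10^7 ≈ 2.188 × 10^7 in².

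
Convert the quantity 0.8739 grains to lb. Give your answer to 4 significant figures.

0.0001248 lb

1 grain = 0.000142857 pounds.
So 0.8739 × 0.000142857 ≈ 0.0001248 lb.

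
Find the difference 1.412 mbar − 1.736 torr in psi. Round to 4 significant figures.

1.412 mbar = 0.0204793 psi and 1.736 torr = 0.0335686 psi.
0.0204793 − 0.0335686 ≈ -0.01309 psi.

-0.01309 psi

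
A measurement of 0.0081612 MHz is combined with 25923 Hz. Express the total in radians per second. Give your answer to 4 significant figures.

214200 rad/s

0.0081612 MHz = 51278.3 rad/s and 25923 Hz = 162879 rad/s.
51278.3 + 162879 ≈ 214200 rad/s.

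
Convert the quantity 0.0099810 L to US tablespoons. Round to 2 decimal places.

0.67 US tbsp

1 liter = 67.6280 US tbsp.
Thus 0.0099810 × 67.6280 ≈ 0.67 US tbsp.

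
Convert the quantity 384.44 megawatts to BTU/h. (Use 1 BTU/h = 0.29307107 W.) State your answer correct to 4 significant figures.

1.312 × 10^9 BTU per hour

1 megawatt = 3.41214 × 10^6 BTU/h.
So 384.44 × 3.41214 × 10^6 ≈ 1.312 × 10^9 BTU/h.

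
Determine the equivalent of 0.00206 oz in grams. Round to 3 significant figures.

1 oz = 28.3495 g.
Thus 0.00206 × 28.3495 ≈ 0.0584 g.

0.0584 grams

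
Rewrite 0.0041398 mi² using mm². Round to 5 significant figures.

1.0722 × 10^10 mm²

1 mi² = 2.58999 × 10^12 mm².
0.0041398 × 2.58999 × 10^12 ≈ 1.0722 × 10^10 mm².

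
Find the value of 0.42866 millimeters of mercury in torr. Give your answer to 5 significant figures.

1 mmHg = 1.00000 torr.
0.42866 × 1.00000 ≈ 0.42866 torr.

0.42866 torr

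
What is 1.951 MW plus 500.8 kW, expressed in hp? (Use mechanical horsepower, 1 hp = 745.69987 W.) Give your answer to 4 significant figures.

1.951 MW = 2616.33 hp and 500.8 kW = 671.584 hp.
2616.33 + 671.584 ≈ 3288 hp.

3288 hp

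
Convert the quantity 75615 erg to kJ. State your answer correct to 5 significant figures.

7.5615 × 10^-6 kJ

1 erg = 1.00000 × 10^-10 kJ.
Thus 75615 × 1.00000 × 10^-10 ≈ 7.5615 × 10^-6 kJ.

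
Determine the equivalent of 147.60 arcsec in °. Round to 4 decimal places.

0.0410 degrees

1 arcsecond = 0.000277778 °.
So 147.60 × 0.000277778 ≈ 0.0410 °.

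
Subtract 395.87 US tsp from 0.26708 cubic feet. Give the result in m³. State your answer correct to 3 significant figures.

0.26708 ft³ = 0.00756286 m³ and 395.87 US tsp = 0.00195121 m³.
0.00756286 − 0.00195121 ≈ 0.00561 m³.

0.00561 m³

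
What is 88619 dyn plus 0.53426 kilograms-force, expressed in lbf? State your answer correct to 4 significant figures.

1.377 lbf

88619 dyn = 0.199223 lbf and 0.53426 kgf = 1.17784 lbf.
0.199223 + 1.17784 ≈ 1.377 lbf.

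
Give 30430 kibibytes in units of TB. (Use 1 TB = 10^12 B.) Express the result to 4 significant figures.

3.116e-5 TB

1 KiB = 1.02400e-9 terabytes.
Then 30430 × 1.02400e-9 ≈ 3.116e-5 TB.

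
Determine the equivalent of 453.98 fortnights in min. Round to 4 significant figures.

9.152e+6 min

1 fortnight = 20160.0 min.
So 453.98 × 20160.0 ≈ 9.152e+6 min.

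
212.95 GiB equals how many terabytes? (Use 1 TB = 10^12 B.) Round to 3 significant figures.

0.229 TB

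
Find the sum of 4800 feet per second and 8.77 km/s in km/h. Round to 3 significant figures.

36800 km/h

4800 ft/s = 5266.94 km/h and 8.77 km/s = 31572.0 km/h.
5266.94 + 31572.0 ≈ 36800 km/h.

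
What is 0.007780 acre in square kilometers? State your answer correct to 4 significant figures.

3.148e-5 km²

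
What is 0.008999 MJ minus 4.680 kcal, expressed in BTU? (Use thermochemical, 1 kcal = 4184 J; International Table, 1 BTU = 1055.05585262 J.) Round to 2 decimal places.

0.008999 MJ = 8.52941 BTU and 4.680 kcal = 18.5593 BTU.
8.52941 − 18.5593 ≈ -10.03 BTU.

-10.03 BTU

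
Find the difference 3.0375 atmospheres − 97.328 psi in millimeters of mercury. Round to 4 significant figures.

-2725 mmHg

3.0375 atm = 2308.50 mmHg and 97.328 psi = 5033.31 mmHg.
2308.50 − 5033.31 ≈ -2725 mmHg.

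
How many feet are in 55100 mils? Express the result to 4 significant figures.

1 mil = 8.33333 × 10^-5 feet.
55100 × 8.33333 × 10^-5 ≈ 4.592 ft.

4.592 ft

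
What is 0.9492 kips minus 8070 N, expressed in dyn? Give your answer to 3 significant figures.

-3.85e+8 dyn

0.9492 kip = 4.22225e+8 dyn and 8070 N = 8.07000e+8 dyn.
4.22225e+8 − 8.07000e+8 ≈ -3.85e+8 dyn.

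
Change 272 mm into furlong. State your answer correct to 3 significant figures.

1 millimeter = 4.97097 × 10^-6 furlongs.
Thus 272 × 4.97097 × 10^-6 ≈ 0.00135 furlong.

0.00135 furlong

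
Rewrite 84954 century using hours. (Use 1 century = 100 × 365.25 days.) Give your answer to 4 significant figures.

1 century = 876600 h.
Then 84954 × 876600 ≈ 7.447 × 10^10 h.

7.447 × 10^10 h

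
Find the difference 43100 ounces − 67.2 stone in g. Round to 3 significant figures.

795000 g

43100 oz = 1.22186 × 10^6 g and 67.2 st = 426740 g.
1.22186 × 10^6 − 426740 ≈ 795000 g.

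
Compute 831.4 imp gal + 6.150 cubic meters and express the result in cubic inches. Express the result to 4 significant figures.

605900 in³

831.4 imp gal = 230647 in³ and 6.150 m³ = 375296 in³.
230647 + 375296 ≈ 605900 in³.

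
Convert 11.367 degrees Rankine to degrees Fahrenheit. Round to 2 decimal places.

-448.30 °F

°R = °F + 459.67.
Applying the formula gives -448.30 °F.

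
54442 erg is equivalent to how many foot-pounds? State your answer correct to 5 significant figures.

1 erg = 7.37562e-8 foot-pounds.
54442 × 7.37562e-8 ≈ 0.0040154 ft·lbf.

0.0040154 ft·lbf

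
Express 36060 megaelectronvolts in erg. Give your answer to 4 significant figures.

0.05777 erg

1 MeV = 1.60218 × 10^-6 erg.
Then 36060 × 1.60218 × 10^-6 ≈ 0.05777 erg.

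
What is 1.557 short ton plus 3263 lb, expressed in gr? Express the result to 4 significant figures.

1.557 short ton = 2.17980e+7 gr and 3263 lb = 2.28410e+7 gr.
2.17980e+7 + 2.28410e+7 ≈ 4.464e+7 gr.

4.464e+7 grains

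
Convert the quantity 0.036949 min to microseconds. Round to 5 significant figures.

2.2169e+6 microseconds

1 minute = 6.00000e+7 microseconds.
So 0.036949 × 6.00000e+7 ≈ 2.2169e+6 μs.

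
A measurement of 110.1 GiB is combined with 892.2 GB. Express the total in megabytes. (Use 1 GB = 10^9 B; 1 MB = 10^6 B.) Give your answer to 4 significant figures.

1.010 × 10^6 MB

110.1 GiB = 118219 MB and 892.2 GB = 892200 MB.
118219 + 892200 ≈ 1.010 × 10^6 MB.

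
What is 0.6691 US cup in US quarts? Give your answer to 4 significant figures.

1 US cup = 0.250000 US quarts.
Then 0.6691 × 0.250000 ≈ 0.1673 US qt.

0.1673 US quarts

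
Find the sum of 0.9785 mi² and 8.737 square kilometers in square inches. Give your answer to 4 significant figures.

0.9785 mi² = 3.92818e+9 in² and 8.737 km² = 1.35424e+10 in².
3.92818e+9 + 1.35424e+10 ≈ 1.747e+10 in².

1.747e+10 square inches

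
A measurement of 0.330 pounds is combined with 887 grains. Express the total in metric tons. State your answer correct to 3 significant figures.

0.000207 t

0.330 lb = 0.000149685 t and 887 gr = 5.74766 × 10^-5 t.
0.000149685 + 5.74766 × 10^-5 ≈ 0.000207 t.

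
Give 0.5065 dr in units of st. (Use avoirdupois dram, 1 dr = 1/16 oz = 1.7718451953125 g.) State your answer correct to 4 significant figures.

1 dr = 0.000279018 stone.
Then 0.5065 × 0.000279018 ≈ 0.0001413 st.

0.0001413 st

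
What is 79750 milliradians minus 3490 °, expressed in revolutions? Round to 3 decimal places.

79750 mrad = 12.6926 rev and 3490 ° = 9.69444 rev.
12.6926 − 9.69444 ≈ 2.998 rev.

2.998 revolutions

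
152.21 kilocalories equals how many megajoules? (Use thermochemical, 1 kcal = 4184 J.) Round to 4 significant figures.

1 kcal = 0.00418400 MJ.
So 152.21 × 0.00418400 ≈ 0.6368 MJ.

0.6368 MJ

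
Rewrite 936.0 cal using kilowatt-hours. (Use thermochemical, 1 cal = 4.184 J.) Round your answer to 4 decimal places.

0.0011 kWh

1 calorie = 1.16222 × 10^-6 kilowatt-hours.
Then 936.0 × 1.16222 × 10^-6 ≈ 0.0011 kWh.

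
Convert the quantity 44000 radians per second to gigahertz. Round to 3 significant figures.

1 radian per second = 1.59155e-10 GHz.
Thus 44000 × 1.59155e-10 ≈ 7.00e-6 GHz.

7.00e-6 GHz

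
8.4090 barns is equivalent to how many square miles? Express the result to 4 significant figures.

3.247 × 10^-34 mi²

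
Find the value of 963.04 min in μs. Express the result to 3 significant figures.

1 minute = 6.00000e+7 microseconds.
963.04 × 6.00000e+7 ≈ 5.78e+10 μs.

5.78e+10 microseconds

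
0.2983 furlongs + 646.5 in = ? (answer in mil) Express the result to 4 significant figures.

0.2983 furlong = 2.36254e+6 mil and 646.5 in = 646500 mil.
2.36254e+6 + 646500 ≈ 3.009e+6 mil.

3.009e+6 mil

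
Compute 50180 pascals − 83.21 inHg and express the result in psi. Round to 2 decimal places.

-33.59 psi

50180 Pa = 7.27799 psi and 83.21 inHg = 40.8689 psi.
7.27799 − 40.8689 ≈ -33.59 psi.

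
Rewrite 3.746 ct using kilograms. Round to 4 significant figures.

1 carat = 0.000200000 kg.
3.746 × 0.000200000 ≈ 0.0007492 kg.

0.0007492 kilograms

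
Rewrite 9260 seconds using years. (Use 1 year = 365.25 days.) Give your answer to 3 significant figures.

1 s = 3.16881 × 10^-8 years.
So 9260 × 3.16881 × 10^-8 ≈ 0.000293 yr.

0.000293 yr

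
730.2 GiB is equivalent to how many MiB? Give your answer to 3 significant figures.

1 GiB = 1024.00 mebibytes.
730.2 × 1024.00 ≈ 748000 MiB.

748000 mebibytes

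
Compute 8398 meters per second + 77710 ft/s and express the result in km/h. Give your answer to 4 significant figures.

115500 kilometers per hour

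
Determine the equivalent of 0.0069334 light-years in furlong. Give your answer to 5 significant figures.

3.2607 × 10^11 furlong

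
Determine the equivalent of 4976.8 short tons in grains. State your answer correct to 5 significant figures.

1 short ton = 1.40000 × 10^7 grains.
4976.8 × 1.40000 × 10^7 ≈ 6.9675 × 10^10 gr.

6.9675 × 10^10 grains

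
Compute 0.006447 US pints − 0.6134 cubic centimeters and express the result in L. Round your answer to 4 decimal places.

0.0024 liters

0.006447 US pt = 0.00305057 L and 0.6134 cm³ = 0.000613400 L.
0.00305057 − 0.000613400 ≈ 0.0024 L.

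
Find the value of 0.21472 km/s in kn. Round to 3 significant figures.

1 km/s = 1943.84 kn.
So 0.21472 × 1943.84 ≈ 417 kn.

417 kn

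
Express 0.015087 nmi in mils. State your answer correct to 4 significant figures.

1.100 × 10^6 mils

1 nmi = 7.29134 × 10^7 mils.
Then 0.015087 × 7.29134 × 10^7 ≈ 1.100 × 10^6 mil.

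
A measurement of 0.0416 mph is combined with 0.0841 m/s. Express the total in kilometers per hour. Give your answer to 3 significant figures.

0.370 kilometers per hour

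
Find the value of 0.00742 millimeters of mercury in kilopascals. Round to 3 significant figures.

1 mmHg = 0.133322 kilopascals.
So 0.00742 × 0.133322 ≈ 0.000989 kPa.

0.000989 kPa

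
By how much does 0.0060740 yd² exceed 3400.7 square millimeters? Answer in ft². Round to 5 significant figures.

0.018061 ft²

0.0060740 yd² = 0.0546660 ft² and 3400.7 mm² = 0.0366048 ft².
0.0546660 − 0.0366048 ≈ 0.018061 ft².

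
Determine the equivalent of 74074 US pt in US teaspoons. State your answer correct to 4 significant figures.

7.111 × 10^6 US tsp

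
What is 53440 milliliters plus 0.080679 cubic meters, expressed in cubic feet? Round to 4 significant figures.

4.736 ft³

53440 mL = 1.88722 ft³ and 0.080679 m³ = 2.84915 ft³.
1.88722 + 2.84915 ≈ 4.736 ft³.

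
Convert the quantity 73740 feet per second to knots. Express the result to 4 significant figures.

1 foot per second = 0.592484 kn.
73740 × 0.592484 ≈ 43690 kn.

43690 kn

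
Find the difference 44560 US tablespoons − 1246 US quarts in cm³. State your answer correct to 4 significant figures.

-520300 cm³

44560 US tbsp = 658898 cm³ and 1246 US qt = 1.17916 × 10^6 cm³.
658898 − 1.17916 × 10^6 ≈ -520300 cm³.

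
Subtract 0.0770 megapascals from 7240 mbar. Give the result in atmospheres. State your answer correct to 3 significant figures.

7240 mbar = 7.14532 atm and 0.0770 MPa = 0.759931 atm.
7.14532 − 0.759931 ≈ 6.39 atm.

6.39 atmospheres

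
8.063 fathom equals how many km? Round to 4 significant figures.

1 fathom = 0.00182880 km.
8.063 × 0.00182880 ≈ 0.01475 km.

0.01475 km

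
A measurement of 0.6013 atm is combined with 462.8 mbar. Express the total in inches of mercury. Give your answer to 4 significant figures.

31.66 inHg

0.6013 atm = 17.9917 inHg and 462.8 mbar = 13.6665 inHg.
17.9917 + 13.6665 ≈ 31.66 inHg.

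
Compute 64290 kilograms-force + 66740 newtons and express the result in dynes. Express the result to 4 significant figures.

6.972e+10 dyn

64290 kgf = 6.30470e+10 dyn and 66740 N = 6.67400e+9 dyn.
6.30470e+10 + 6.67400e+9 ≈ 6.972e+10 dyn.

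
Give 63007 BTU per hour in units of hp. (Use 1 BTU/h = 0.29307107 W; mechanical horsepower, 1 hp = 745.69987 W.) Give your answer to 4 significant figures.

1 BTU per hour = 0.000393015 hp.
So 63007 × 0.000393015 ≈ 24.76 hp.

24.76 horsepower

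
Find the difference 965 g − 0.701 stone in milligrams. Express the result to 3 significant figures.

965 g = 965000 mg and 0.701 st = 4.45156 × 10^6 mg.
965000 − 4.45156 × 10^6 ≈ -3.49 × 10^6 mg.

-3.49 × 10^6 mg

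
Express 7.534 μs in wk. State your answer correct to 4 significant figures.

1.246 × 10^-11 weeks

1 μs = 1.65344 × 10^-12 wk.
Thus 7.534 × 1.65344 × 10^-12 ≈ 1.246 × 10^-11 wk.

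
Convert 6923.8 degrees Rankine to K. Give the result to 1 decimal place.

°R = K × 9/5.
Applying the formula gives 3846.6 K.

3846.6 kelvins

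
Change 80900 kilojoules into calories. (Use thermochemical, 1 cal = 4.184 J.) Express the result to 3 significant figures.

1.93 × 10^7 cal

1 kilojoule = 239.006 cal.
Then 80900 × 239.006 ≈ 1.93 × 10^7 cal.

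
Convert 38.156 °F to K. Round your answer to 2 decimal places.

276.57 kelvins

K = (°F + 459.67) × 5/9.
Applying the formula gives 276.57 K.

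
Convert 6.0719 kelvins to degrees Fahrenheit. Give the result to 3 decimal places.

-448.741 °F

K = (°F + 459.67) × 5/9.
Applying the formula gives -448.741 °F.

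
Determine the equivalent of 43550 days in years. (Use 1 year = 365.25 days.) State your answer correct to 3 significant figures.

1 d = 0.00273785 yr.
So 43550 × 0.00273785 ≈ 119 yr.

119 years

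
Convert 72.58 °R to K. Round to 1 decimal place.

°R = K × 9/5.
Applying the formula gives 40.3 K.

40.3 kelvins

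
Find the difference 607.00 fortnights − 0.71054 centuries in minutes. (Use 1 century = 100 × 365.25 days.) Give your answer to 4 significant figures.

607.00 fortnight = 1.22371 × 10^7 min and 0.71054 century = 3.73716 × 10^7 min.
1.22371 × 10^7 − 3.73716 × 10^7 ≈ -2.513 × 10^7 min.

-2.513 × 10^7 min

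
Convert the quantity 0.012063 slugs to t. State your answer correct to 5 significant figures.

1 slug = 0.0145939 metric tons.
Thus 0.012063 × 0.0145939 ≈ 0.00017605 t.

0.00017605 t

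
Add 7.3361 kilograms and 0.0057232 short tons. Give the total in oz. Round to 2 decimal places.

7.3361 kg = 258.7733 oz and 0.0057232 short ton = 183.1424 oz.
258.7733 + 183.1424 ≈ 441.92 oz.

441.92 oz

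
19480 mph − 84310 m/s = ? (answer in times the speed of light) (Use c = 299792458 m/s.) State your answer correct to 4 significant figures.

19480 mph = 2.90479e-5 c and 84310 m/s = 0.000281228 c.
2.90479e-5 − 0.000281228 ≈ -0.0002522 c.

-0.0002522 c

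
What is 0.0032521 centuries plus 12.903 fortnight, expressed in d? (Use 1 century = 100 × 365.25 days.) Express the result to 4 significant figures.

0.0032521 century = 118.783 d and 12.903 fortnight = 180.642 d.
118.783 + 180.642 ≈ 299.4 d.

299.4 days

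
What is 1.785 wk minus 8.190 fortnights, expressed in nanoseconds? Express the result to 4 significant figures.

-8.827 × 10^15 ns

1.785 wk = 1.07957 × 10^15 ns and 8.190 fortnight = 9.90662 × 10^15 ns.
1.07957 × 10^15 − 9.90662 × 10^15 ≈ -8.827 × 10^15 ns.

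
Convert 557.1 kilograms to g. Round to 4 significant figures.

557100 grams

1 kilogram = 1000.00 g.
Thus 557.1 × 1000.00 ≈ 557100 g.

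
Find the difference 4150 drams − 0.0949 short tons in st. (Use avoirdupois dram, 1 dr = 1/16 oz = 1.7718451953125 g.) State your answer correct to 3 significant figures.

-12.4 st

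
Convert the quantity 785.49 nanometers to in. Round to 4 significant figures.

3.092 × 10^-5 inches

1 nm = 3.93701 × 10^-8 inches.
Then 785.49 × 3.93701 × 10^-8 ≈ 3.092 × 10^-5 in.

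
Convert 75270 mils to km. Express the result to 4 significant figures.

1 mil = 2.54000 × 10^-8 km.
Then 75270 × 2.54000 × 10^-8 ≈ 0.001912 km.

0.001912 kilometers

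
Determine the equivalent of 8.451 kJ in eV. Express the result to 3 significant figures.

5.27 × 10^22 eV

1 kilojoule = 6.24151 × 10^21 eV.
8.451 × 6.24151 × 10^21 ≈ 5.27 × 10^22 eV.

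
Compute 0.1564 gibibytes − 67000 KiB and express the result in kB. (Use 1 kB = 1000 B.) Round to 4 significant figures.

0.1564 GiB = 167933.2 kB and 67000 KiB = 68608.00 kB.
167933.2 − 68608.00 ≈ 99330 kB.

99330 kB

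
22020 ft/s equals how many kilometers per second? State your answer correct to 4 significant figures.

6.712 kilometers per second

1 foot per second = 0.000304800 km/s.
Then 22020 × 0.000304800 ≈ 6.712 km/s.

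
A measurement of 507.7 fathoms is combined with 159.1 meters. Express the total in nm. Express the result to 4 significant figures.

1.088e+12 nm

507.7 fathom = 9.28482e+11 nm and 159.1 m = 1.59100e+11 nm.
9.28482e+11 + 1.59100e+11 ≈ 1.088e+12 nm.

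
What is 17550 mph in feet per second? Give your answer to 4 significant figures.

25740 ft/s

1 mile per hour = 1.46667 ft/s.
17550 × 1.46667 ≈ 25740 ft/s.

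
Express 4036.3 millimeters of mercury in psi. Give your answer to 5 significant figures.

1 millimeter of mercury = 0.0193368 pounds per square inch.
Thus 4036.3 × 0.0193368 ≈ 78.049 psi.

78.049 psi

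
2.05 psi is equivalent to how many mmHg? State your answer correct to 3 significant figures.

106 millimeters of mercury

1 psi = 51.7149 millimeters of mercury.
2.05 × 51.7149 ≈ 106 mmHg.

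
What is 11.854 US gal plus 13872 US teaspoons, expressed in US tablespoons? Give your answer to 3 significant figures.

7660 US tbsp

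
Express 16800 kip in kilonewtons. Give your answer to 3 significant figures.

74700 kilonewtons

1 kip = 4.44822 kilonewtons.
Thus 16800 × 4.44822 ≈ 74700 kN.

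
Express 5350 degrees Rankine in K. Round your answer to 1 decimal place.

°R = K × 9/5.
Applying the formula gives 2972.2 K.

2972.2 K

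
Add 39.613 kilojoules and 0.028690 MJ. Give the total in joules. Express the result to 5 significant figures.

68303 joules

39.613 kJ = 39613.0 J and 0.028690 MJ = 28690.0 J.
39613.0 + 28690.0 ≈ 68303 J.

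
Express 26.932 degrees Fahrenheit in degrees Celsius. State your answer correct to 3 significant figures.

-2.82 degrees Celsius

°C = (°F − 32) × 5/9.
Applying the formula gives -2.82 °C.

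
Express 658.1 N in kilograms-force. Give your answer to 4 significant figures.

1 newton = 0.101972 kilograms-force.
Then 658.1 × 0.101972 ≈ 67.11 kgf.

67.11 kilograms-force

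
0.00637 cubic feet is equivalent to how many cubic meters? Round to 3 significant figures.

0.000180 cubic meters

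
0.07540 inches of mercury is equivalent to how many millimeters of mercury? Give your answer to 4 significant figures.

1 inHg = 25.4000 millimeters of mercury.
Then 0.07540 × 25.4000 ≈ 1.915 mmHg.

1.915 mmHg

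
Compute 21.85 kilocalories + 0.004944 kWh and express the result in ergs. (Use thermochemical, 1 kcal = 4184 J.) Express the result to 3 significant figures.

1.09 × 10^12 ergs

21.85 kcal = 9.14204 × 10^11 erg and 0.004944 kWh = 1.77984 × 10^11 erg.
9.14204 × 10^11 + 1.77984 × 10^11 ≈ 1.09 × 10^12 erg.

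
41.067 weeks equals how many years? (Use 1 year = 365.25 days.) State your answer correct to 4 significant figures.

0.7870 years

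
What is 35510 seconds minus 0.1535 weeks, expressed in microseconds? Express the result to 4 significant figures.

35510 s = 3.55100 × 10^10 μs and 0.1535 wk = 9.28368 × 10^10 μs.
3.55100 × 10^10 − 9.28368 × 10^10 ≈ -5.733 × 10^10 μs.

-5.733 × 10^10 microseconds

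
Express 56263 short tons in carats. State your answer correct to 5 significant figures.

2.5520 × 10^11 carats

1 short ton = 4.53592 × 10^6 ct.
Then 56263 × 4.53592 × 10^6 ≈ 2.5520 × 10^11 ct.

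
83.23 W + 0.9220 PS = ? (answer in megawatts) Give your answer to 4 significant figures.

83.23 W = 8.32300e-5 MW and 0.9220 PS = 0.000678130 MW.
8.32300e-5 + 0.000678130 ≈ 0.0007614 MW.

0.0007614 MW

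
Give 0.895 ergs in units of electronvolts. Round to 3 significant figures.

5.59e+11 eV

1 erg = 6.24151e+11 eV.
0.895 × 6.24151e+11 ≈ 5.59e+11 eV.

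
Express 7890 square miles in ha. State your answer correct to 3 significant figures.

1 square mile = 258.999 ha.
So 7890 × 258.999 ≈ 2.04e+6 ha.

2.04e+6 ha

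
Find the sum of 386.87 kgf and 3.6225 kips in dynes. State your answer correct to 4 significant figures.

1.991 × 10^9 dynes

386.87 kgf = 3.79390 × 10^8 dyn and 3.6225 kip = 1.61137 × 10^9 dyn.
3.79390 × 10^8 + 1.61137 × 10^9 ≈ 1.991 × 10^9 dyn.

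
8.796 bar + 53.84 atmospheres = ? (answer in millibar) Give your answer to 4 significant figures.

63350 millibar

8.796 bar = 8796.00 mbar and 53.84 atm = 54553.4 mbar.
8796.00 + 54553.4 ≈ 63350 mbar.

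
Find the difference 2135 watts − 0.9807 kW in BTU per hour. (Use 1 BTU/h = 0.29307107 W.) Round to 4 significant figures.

3939 BTU/h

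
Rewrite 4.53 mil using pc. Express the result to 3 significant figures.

1 mil = 8.23158 × 10^-22 parsecs.
4.53 × 8.23158 × 10^-22 ≈ 3.73 × 10^-21 pc.

3.73 × 10^-21 parsecs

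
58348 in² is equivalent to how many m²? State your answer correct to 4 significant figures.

1 square inch = 0.000645160 m².
So 58348 × 0.000645160 ≈ 37.64 m².

37.64 m²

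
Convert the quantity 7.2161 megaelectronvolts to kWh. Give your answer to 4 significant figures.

1 megaelectronvolt = 4.45049e-20 kWh.
So 7.2161 × 4.45049e-20 ≈ 3.212e-19 kWh.

3.212e-19 kWh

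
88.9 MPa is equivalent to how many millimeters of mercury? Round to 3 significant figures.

1 MPa = 7500.62 millimeters of mercury.
Then 88.9 × 7500.62 ≈ 667000 mmHg.

667000 mmHg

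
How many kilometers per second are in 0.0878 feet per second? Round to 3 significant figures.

2.68 × 10^-5 kilometers per second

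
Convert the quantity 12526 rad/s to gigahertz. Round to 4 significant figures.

1.994 × 10^-6 GHz

1 rad/s = 1.59155 × 10^-10 gigahertz.
So 12526 × 1.59155 × 10^-10 ≈ 1.994 × 10^-6 GHz.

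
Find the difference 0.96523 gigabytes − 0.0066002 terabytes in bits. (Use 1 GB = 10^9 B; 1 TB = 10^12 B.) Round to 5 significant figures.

0.96523 GB = 7.72184 × 10^9 bit and 0.0066002 TB = 5.28016 × 10^10 bit.
7.72184 × 10^9 − 5.28016 × 10^10 ≈ -4.5080 × 10^10 bit.

-4.5080 × 10^10 bits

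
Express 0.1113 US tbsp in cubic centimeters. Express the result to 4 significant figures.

1.646 cm³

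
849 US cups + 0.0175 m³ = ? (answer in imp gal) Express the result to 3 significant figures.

849 US cup = 44.1838 imp gal and 0.0175 m³ = 3.84946 imp gal.
44.1838 + 3.84946 ≈ 48.0 imp gal.

48.0 imp gal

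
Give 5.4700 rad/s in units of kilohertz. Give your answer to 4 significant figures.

1 radian per second = 0.000159155 kHz.
5.4700 × 0.000159155 ≈ 0.0008706 kHz.

0.0008706 kilohertz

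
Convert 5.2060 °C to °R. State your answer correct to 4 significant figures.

501.0 °R

°R = (°C + 273.15) × 9/5.
Applying the formula gives 501.0 °R.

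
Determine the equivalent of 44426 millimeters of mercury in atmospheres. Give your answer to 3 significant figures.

58.5 atm

1 mmHg = 0.00131579 atmospheres.
Thus 44426 × 0.00131579 ≈ 58.5 atm.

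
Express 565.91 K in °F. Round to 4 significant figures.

559.0 °F

K = (°F + 459.67) × 5/9.
Applying the formula gives 559.0 °F.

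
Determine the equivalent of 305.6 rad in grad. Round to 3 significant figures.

19500 grad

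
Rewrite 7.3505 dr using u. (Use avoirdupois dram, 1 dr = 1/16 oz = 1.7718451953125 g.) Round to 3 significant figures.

7.84 × 10^24 u

1 dr = 1.06703 × 10^24 atomic mass units.
So 7.3505 × 1.06703 × 10^24 ≈ 7.84 × 10^24 u.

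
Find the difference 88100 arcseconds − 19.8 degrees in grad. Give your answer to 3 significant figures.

88100 arcsec = 27.1914 grad and 19.8 ° = 22.0000 grad.
27.1914 − 22.0000 ≈ 5.19 grad.

5.19 grad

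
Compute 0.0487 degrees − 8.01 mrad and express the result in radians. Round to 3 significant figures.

-0.00716 radians

0.0487 ° = 0.000849975 rad and 8.01 mrad = 0.00801000 rad.
0.000849975 − 0.00801000 ≈ -0.00716 rad.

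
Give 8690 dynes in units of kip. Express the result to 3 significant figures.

1 dyne = 2.24809 × 10^-9 kip.
Then 8690 × 2.24809 × 10^-9 ≈ 1.95 × 10^-5 kip.

1.95 × 10^-5 kip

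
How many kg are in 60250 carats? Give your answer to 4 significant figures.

1 carat = 0.000200000 kilograms.
60250 × 0.000200000 ≈ 12.05 kg.

12.05 kg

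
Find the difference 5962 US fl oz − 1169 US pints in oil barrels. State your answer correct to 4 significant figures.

5962 US fl oz = 1.10900 bbl and 1169 US pt = 3.47917 bbl.
1.10900 − 3.47917 ≈ -2.370 bbl.

-2.370 oil barrels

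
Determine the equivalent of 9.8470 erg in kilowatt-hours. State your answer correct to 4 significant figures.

2.735e-13 kilowatt-hours

1 erg = 2.77778e-14 kWh.
Thus 9.8470 × 2.77778e-14 ≈ 2.735e-13 kWh.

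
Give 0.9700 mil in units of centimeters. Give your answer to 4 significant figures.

0.002464 cm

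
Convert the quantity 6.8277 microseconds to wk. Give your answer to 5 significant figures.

1 μs = 1.65344 × 10^-12 weeks.
So 6.8277 × 1.65344 × 10^-12 ≈ 1.1289 × 10^-11 wk.

1.1289 × 10^-11 wk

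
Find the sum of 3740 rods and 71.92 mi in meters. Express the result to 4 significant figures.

3740 rod = 18809.2 m and 71.92 mi = 115744 m.
18809.2 + 115744 ≈ 134600 m.

134600 m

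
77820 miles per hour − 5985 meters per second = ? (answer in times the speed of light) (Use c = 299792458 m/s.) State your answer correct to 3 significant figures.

9.61e-5 times the speed of light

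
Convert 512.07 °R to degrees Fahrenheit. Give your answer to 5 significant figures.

52.400 °F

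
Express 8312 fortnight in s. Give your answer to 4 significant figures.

1 fortnight = 1.20960 × 10^6 s.
8312 × 1.20960 × 10^6 ≈ 1.005 × 10^10 s.

1.005 × 10^10 s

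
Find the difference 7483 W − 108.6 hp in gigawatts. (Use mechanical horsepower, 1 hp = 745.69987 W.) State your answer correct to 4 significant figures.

-7.350 × 10^-5 GW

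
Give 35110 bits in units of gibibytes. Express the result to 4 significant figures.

1 bit = 1.16415 × 10^-10 GiB.
So 35110 × 1.16415 × 10^-10 ≈ 4.087 × 10^-6 GiB.

4.087 × 10^-6 GiB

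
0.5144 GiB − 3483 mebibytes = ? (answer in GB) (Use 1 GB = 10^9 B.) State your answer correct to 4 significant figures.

0.5144 GiB = 0.552333 GB and 3483 MiB = 3.65219 GB.
0.552333 − 3.65219 ≈ -3.100 GB.

-3.100 gigabytes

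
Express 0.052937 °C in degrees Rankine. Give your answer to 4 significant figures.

°R = (°C + 273.15) × 9/5.
Applying the formula gives 491.8 °R.

491.8 °R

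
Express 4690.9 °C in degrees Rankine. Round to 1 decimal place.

°R = (°C + 273.15) × 9/5.
Applying the formula gives 8935.3 °R.

8935.3 °R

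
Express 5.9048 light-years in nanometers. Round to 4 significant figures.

1 ly = 9.46073 × 10^24 nanometers.
Then 5.9048 × 9.46073 × 10^24 ≈ 5.586 × 10^25 nm.

5.586 × 10^25 nanometers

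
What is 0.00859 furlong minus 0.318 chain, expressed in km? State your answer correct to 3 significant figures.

0.00859 furlong = 0.00172803 km and 0.318 chain = 0.00639714 km.
0.00172803 − 0.00639714 ≈ -0.00467 km.

-0.00467 km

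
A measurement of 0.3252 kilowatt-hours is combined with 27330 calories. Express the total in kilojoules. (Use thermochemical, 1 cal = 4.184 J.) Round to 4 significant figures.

1285 kJ

0.3252 kWh = 1170.72 kJ and 27330 cal = 114.349 kJ.
1170.72 + 114.349 ≈ 1285 kJ.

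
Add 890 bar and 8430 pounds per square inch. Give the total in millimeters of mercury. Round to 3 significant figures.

890 bar = 667555 mmHg and 8430 psi = 435957 mmHg.
667555 + 435957 ≈ 1.10 × 10^6 mmHg.

1.10 × 10^6 millimeters of mercury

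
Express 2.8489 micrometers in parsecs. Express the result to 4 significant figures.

1 micrometer = 3.24078e-23 parsecs.
2.8489 × 3.24078e-23 ≈ 9.233e-23 pc.

9.233e-23 parsecs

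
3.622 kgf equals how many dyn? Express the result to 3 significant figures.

3.55 × 10^6 dyn

1 kilogram-force = 980665 dyn.
Thus 3.622 × 980665 ≈ 3.55 × 10^6 dyn.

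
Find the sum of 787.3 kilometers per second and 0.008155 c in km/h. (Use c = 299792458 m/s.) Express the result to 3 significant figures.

1.16e+7 km/h

787.3 km/s = 2.83428e+6 km/h and 0.008155 c = 8.80131e+6 km/h.
2.83428e+6 + 8.80131e+6 ≈ 1.16e+7 km/h.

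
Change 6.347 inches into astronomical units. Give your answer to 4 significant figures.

1.078e-12 au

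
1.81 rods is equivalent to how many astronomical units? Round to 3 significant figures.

6.08 × 10^-11 au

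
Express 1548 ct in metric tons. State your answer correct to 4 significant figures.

1 ct = 2.00000e-7 t.
1548 × 2.00000e-7 ≈ 0.0003096 t.

0.0003096 metric tons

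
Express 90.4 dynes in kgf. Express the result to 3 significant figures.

1 dyne = 1.01972e-6 kilograms-force.
Thus 90.4 × 1.01972e-6 ≈ 9.22e-5 kgf.

9.22e-5 kgf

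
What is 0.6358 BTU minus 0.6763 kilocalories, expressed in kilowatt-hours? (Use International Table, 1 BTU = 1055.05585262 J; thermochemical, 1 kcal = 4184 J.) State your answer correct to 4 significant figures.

-0.0005997 kWh

0.6358 BTU = 0.000186335 kWh and 0.6763 kcal = 0.000786011 kWh.
0.000186335 − 0.000786011 ≈ -0.0005997 kWh.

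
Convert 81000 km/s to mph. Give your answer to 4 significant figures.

1.812 × 10^8 mph

1 km/s = 2236.94 mph.
So 81000 × 2236.94 ≈ 1.812 × 10^8 mph.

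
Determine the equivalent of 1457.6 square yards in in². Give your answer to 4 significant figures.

1.889e+6 in²

1 square yard = 1296.00 in².
So 1457.6 × 1296.00 ≈ 1.889e+6 in².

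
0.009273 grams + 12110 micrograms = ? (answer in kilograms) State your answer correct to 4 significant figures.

0.009273 g = 9.27300e-6 kg and 12110 μg = 1.21100e-5 kg.
9.27300e-6 + 1.21100e-5 ≈ 2.138e-5 kg.

2.138e-5 kilograms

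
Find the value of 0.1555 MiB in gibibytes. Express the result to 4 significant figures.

0.0001519 GiB

1 MiB = 0.0009765625 GiB.
So 0.1555 × 0.0009765625 ≈ 0.0001519 GiB.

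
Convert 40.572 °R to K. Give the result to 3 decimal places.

°R = K × 9/5.
Applying the formula gives 22.540 K.

22.540 K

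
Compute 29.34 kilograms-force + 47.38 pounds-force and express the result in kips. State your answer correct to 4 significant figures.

29.34 kgf = 0.0646836 kip and 47.38 lbf = 0.0473800 kip.
0.0646836 + 0.0473800 ≈ 0.1121 kip.

0.1121 kip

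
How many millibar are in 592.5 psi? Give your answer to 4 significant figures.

40850 mbar

1 psi = 68.9476 mbar.
Then 592.5 × 68.9476 ≈ 40850 mbar.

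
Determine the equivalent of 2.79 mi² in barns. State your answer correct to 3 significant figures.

1 mi² = 2.58999 × 10^34 barn.
2.79 × 2.58999 × 10^34 ≈ 7.23 × 10^34 barn.

7.23 × 10^34 barns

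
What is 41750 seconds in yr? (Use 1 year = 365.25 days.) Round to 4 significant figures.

1 second = 3.16881e-8 yr.
So 41750 × 3.16881e-8 ≈ 0.001323 yr.

0.001323 yr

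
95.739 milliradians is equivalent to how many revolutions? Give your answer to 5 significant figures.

0.015237 rev

1 mrad = 0.000159155 rev.
Then 95.739 × 0.000159155 ≈ 0.015237 rev.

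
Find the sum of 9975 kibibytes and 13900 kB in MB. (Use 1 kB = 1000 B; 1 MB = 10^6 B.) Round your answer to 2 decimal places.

9975 KiB = 10.2144 MB and 13900 kB = 13.9000 MB.
10.2144 + 13.9000 ≈ 24.11 MB.

24.11 megabytes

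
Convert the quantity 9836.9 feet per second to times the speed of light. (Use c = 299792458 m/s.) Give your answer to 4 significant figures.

1.000 × 10^-5 c

1 foot per second = 1.01670 × 10^-9 times the speed of light.
9836.9 × 1.01670 × 10^-9 ≈ 1.000 × 10^-5 c.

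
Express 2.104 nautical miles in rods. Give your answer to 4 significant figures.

1 nmi = 368.249 rods.
2.104 × 368.249 ≈ 774.8 rod.

774.8 rods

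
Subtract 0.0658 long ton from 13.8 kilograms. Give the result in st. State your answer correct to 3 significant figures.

-8.35 stone

13.8 kg = 2.17313 st and 0.0658 long ton = 10.5280 st.
2.17313 − 10.5280 ≈ -8.35 st.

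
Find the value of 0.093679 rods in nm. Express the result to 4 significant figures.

4.711 × 10^8 nm

1 rod = 5.02920 × 10^9 nm.
Then 0.093679 × 5.02920 × 10^9 ≈ 4.711 × 10^8 nm.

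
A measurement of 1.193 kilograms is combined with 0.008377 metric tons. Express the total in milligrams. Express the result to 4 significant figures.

1.193 kg = 1.19300 × 10^6 mg and 0.008377 t = 8.37700 × 10^6 mg.
1.19300 × 10^6 + 8.37700 × 10^6 ≈ 9.570 × 10^6 mg.

9.570 × 10^6 mg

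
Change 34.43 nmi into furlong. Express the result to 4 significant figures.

317.0 furlong

1 nautical mile = 9.20624 furlong.
34.43 × 9.20624 ≈ 317.0 furlong.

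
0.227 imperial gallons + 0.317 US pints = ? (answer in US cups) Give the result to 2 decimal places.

5.00 US cup

0.227 imp gal = 4.36185 US cup and 0.317 US pt = 0.634000 US cup.
4.36185 + 0.634000 ≈ 5.00 US cup.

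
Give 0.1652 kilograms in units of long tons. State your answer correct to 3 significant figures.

1 kilogram = 0.000984207 long tons.
So 0.1652 × 0.000984207 ≈ 0.000163 long ton.

0.000163 long ton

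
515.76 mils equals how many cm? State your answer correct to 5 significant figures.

1.3100 cm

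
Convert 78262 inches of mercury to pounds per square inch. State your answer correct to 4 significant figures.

1 inch of mercury = 0.491154 psi.
Thus 78262 × 0.491154 ≈ 38440 psi.

38440 psi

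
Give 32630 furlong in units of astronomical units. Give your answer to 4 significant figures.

4.388 × 10^-5 au

1 furlong = 1.34473 × 10^-9 astronomical units.
Thus 32630 × 1.34473 × 10^-9 ≈ 4.388 × 10^-5 au.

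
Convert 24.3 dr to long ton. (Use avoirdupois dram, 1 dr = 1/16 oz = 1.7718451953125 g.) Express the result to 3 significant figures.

1 dram = 1.74386 × 10^-6 long tons.
Thus 24.3 × 1.74386 × 10^-6 ≈ 4.24 × 10^-5 long ton.

4.24 × 10^-5 long tons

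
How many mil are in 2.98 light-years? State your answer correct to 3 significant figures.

1.11 × 10^21 mil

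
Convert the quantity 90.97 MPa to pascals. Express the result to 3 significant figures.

9.10 × 10^7 Pa

1 MPa = 1.00000 × 10^6 pascals.
90.97 × 1.00000 × 10^6 ≈ 9.10 × 10^7 Pa.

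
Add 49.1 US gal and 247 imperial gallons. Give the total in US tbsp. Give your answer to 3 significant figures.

49.1 US gal = 12569.6 US tbsp and 247 imp gal = 75938.5 US tbsp.
12569.6 + 75938.5 ≈ 88500 US tbsp.

88500 US tbsp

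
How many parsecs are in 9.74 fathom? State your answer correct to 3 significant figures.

1 fathom = 5.92674 × 10^-17 parsecs.
Then 9.74 × 5.92674 × 10^-17 ≈ 5.77 × 10^-16 pc.

5.77 × 10^-16 parsecs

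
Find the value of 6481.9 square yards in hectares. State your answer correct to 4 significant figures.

0.5420 ha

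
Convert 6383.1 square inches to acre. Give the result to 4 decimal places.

0.0010 acre

1 in² = 1.59423e-7 acre.
6383.1 × 1.59423e-7 ≈ 0.0010 acre.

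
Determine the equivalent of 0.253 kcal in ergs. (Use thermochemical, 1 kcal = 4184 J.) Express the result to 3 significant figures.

1.06e+10 erg

1 kcal = 4.18400e+10 erg.
Thus 0.253 × 4.18400e+10 ≈ 1.06e+10 erg.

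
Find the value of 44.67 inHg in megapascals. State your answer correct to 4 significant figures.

1 inHg = 0.00338639 megapascals.
Then 44.67 × 0.00338639 ≈ 0.1513 MPa.

0.1513 MPa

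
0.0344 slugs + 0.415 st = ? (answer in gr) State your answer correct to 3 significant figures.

48400 gr

0.0344 slug = 7747.51 gr and 0.415 st = 40670.0 gr.
7747.51 + 40670.0 ≈ 48400 gr.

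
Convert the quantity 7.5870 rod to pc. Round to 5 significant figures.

1.2366 × 10^-15 pc

1 rod = 1.62985 × 10^-16 parsecs.
Thus 7.5870 × 1.62985 × 10^-16 ≈ 1.2366 × 10^-15 pc.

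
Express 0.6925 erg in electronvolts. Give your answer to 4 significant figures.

4.322 × 10^11 eV

1 erg = 6.24151 × 10^11 eV.
Then 0.6925 × 6.24151 × 10^11 ≈ 4.322 × 10^11 eV.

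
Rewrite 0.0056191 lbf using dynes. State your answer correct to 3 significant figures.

2500 dynes

1 pound-force = 444822 dyn.
0.0056191 × 444822 ≈ 2500 dyn.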